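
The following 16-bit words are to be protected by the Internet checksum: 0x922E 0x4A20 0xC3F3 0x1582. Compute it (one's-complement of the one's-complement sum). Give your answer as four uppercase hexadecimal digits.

4A3B

One's-complement addition (fold any carry out of bit 15 back into bit 0):
  0x922E + 0x4A20 = 0x0DC4E
  0xDC4E + 0xC3F3 = 0x1A041 → wrap carry → 0xA042
  0xA042 + 0x1582 = 0x0B5C4
One's-complement sum = 0xB5C4.
Checksum = ~0xB5C4 & 0xFFFF = 0x4A3B.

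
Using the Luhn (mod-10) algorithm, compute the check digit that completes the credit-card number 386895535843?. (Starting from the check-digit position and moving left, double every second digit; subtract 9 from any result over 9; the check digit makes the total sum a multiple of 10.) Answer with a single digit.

4

Partial digits right→left: 3 4 8 5 3 5 5 9 8 6 8 3
Double every second digit counting from the check-digit position (so the 1st, 3rd, 5th, ... of the partial from the right).
  doubled (with −9 where >9): 6 7 6 1 7 7 → sum 34
  kept as-is: 4 5 5 9 6 3 → sum 32
Total = 34 + 32 = 66.
Check digit = (10 − (66 mod 10)) mod 10 = 4.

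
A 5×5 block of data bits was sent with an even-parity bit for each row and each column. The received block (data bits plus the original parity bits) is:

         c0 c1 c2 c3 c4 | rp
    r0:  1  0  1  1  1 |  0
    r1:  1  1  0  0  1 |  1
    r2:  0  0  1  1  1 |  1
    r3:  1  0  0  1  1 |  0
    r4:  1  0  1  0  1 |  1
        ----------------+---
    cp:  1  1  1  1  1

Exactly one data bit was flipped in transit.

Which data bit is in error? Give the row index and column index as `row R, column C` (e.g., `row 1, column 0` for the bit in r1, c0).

row 3, column 0

Recompute each row's even parity and compare to rp:
  r0: data parity 0, sent rp 0 → ok
  r1: data parity 1, sent rp 1 → ok
  r2: data parity 1, sent rp 1 → ok
  r3: data parity 1, sent rp 0 → mismatch
  r4: data parity 1, sent rp 1 → ok
Recompute each column's even parity and compare to cp:
  c0: data parity 0, sent cp 1 → mismatch
  c1: data parity 1, sent cp 1 → ok
  c2: data parity 1, sent cp 1 → ok
  c3: data parity 1, sent cp 1 → ok
  c4: data parity 1, sent cp 1 → ok
Exactly one row (r3) and one column (c0) fail → the flipped bit is at their intersection.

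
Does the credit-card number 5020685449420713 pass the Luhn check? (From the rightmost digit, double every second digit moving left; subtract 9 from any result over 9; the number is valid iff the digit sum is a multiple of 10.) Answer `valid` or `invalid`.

From the right, keep odd positions and double even positions (subtract 9 from any doubled value over 9):
  doubled (positions 2,4,...): 2 0 8 8 1 3 4 1 → sum 27
  kept (positions 1,3,...): 3 7 2 9 4 8 0 0 → sum 33
Total = 60.
60 mod 10 = 0, so the number is valid.

valid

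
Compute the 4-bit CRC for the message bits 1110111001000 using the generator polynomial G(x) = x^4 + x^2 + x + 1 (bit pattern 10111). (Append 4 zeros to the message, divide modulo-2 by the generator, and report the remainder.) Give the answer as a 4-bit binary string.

0111

Append 4 zeros: 11101110010000000. Divide by 10111 (XOR where the leading bit is 1):
  pos 0: 11101 XOR 10111 = 01010
  pos 1: 10101 XOR 10111 = 00010
  pos 4: 10100 XOR 10111 = 00011
  pos 7: 11100 XOR 10111 = 01011
  pos 8: 10110 XOR 10111 = 00001
  pos 12: 10000 XOR 10111 = 00111
Remainder (last 4 bits) = 0111. This is the CRC / FCS.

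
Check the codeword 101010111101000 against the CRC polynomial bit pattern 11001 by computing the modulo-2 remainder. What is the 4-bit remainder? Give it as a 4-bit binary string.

Modulo-2 division of 101010111101000 by 11001:
  pos 0: 10101 XOR 11001 = 01100
  pos 1: 11000 XOR 11001 = 00001
  pos 5: 11111 XOR 11001 = 00110
  pos 7: 11001 XOR 11001 = 00000
Remainder = 0000 (zero — the frame passes the CRC check).

0000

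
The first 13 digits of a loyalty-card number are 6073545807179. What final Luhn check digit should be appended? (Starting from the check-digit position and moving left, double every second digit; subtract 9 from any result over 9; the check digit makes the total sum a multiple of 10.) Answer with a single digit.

0

Partial digits right→left: 9 7 1 7 0 8 5 4 5 3 7 0 6
Double every second digit counting from the check-digit position (so the 1st, 3rd, 5th, ... of the partial from the right).
  doubled (with −9 where >9): 9 2 0 1 1 5 3 → sum 21
  kept as-is: 7 7 8 4 3 0 → sum 29
Total = 21 + 29 = 50.
Check digit = (10 − (50 mod 10)) mod 10 = 0.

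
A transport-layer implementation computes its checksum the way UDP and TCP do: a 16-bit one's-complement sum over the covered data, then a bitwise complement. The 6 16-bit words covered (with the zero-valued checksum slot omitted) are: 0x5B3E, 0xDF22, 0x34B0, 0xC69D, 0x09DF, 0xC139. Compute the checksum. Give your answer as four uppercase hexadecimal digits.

FF37

One's-complement addition (fold any carry out of bit 15 back into bit 0):
  0x5B3E + 0xDF22 = 0x13A60 → wrap carry → 0x3A61
  0x3A61 + 0x34B0 = 0x06F11
  0x6F11 + 0xC69D = 0x135AE → wrap carry → 0x35AF
  0x35AF + 0x09DF = 0x03F8E
  0x3F8E + 0xC139 = 0x100C7 → wrap carry → 0x00C8
One's-complement sum = 0x00C8.
Checksum = ~0x00C8 & 0xFFFF = 0xFF37.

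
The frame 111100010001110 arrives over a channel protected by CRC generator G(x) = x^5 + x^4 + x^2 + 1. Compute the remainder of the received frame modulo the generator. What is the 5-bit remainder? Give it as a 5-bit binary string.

Modulo-2 division of 111100010001110 by 110101:
  pos 0: 111100 XOR 110101 = 001001
  pos 2: 100101 XOR 110101 = 010000
  pos 3: 100000 XOR 110101 = 010101
  pos 4: 101010 XOR 110101 = 011111
  pos 5: 111110 XOR 110101 = 001011
  pos 7: 101111 XOR 110101 = 011010
  pos 8: 110101 XOR 110101 = 000000
Remainder = 00000 (zero — the frame passes the CRC check).

00000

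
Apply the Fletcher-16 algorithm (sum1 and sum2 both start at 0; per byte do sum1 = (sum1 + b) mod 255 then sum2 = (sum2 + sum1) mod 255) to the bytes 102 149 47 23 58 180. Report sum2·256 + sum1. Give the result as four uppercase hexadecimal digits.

Running sums (mod 255):
  after byte 0 (102): sum1=102, sum2=102
  after byte 1 (149): sum1=251, sum2=98
  after byte 2 (47): sum1=43, sum2=141
  after byte 3 (23): sum1=66, sum2=207
  after byte 4 (58): sum1=124, sum2=76
  after byte 5 (180): sum1=49, sum2=125
Checksum = sum2·256 + sum1 = 125·256 + 49 = 32049 = 0x7D31.

7D31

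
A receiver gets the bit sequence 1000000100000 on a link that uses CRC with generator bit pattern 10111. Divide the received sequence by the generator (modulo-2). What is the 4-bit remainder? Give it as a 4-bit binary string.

Modulo-2 division of 1000000100000 by 10111:
  pos 0: 10000 XOR 10111 = 00111
  pos 2: 11100 XOR 10111 = 01011
  pos 3: 10111 XOR 10111 = 00000
Remainder = 0000 (zero — the frame passes the CRC check).

0000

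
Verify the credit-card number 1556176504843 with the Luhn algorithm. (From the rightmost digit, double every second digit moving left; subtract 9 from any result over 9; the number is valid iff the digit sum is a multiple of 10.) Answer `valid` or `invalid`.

valid

From the right, keep odd positions and double even positions (subtract 9 from any doubled value over 9):
  doubled (positions 2,4,...): 8 8 1 5 3 1 → sum 26
  kept (positions 1,3,...): 3 8 0 6 1 5 1 → sum 24
Total = 50.
50 mod 10 = 0, so the number is valid.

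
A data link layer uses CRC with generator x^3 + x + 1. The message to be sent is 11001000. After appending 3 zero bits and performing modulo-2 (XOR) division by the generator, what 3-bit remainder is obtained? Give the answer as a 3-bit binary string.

010

Append 3 zeros: 11001000000. Divide by 1011 (XOR where the leading bit is 1):
  pos 0: 1100 XOR 1011 = 0111
  pos 1: 1111 XOR 1011 = 0100
  pos 2: 1000 XOR 1011 = 0011
  pos 4: 1100 XOR 1011 = 0111
  pos 5: 1110 XOR 1011 = 0101
  pos 6: 1010 XOR 1011 = 0001
Remainder (last 3 bits) = 010. This is the CRC / FCS.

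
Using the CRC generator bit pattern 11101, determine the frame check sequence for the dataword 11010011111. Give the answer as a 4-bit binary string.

Append 4 zeros: 110100111110000. Divide by 11101 (XOR where the leading bit is 1):
  pos 0: 11010 XOR 11101 = 00111
  pos 2: 11101 XOR 11101 = 00000
  pos 7: 11110 XOR 11101 = 00011
  pos 10: 11000 XOR 11101 = 00101
Remainder (last 4 bits) = 0101. This is the CRC / FCS.

0101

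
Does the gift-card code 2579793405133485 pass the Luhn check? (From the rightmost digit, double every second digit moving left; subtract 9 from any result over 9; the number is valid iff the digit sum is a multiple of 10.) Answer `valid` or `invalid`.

From the right, keep odd positions and double even positions (subtract 9 from any doubled value over 9):
  doubled (positions 2,4,...): 7 6 2 0 6 5 5 4 → sum 35
  kept (positions 1,3,...): 5 4 3 5 4 9 9 5 → sum 44
Total = 79.
79 mod 10 = 9, so the number is invalid.

invalid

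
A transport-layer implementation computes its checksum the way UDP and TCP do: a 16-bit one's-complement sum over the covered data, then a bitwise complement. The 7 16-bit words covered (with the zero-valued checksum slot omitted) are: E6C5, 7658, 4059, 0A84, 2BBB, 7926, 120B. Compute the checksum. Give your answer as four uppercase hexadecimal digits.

One's-complement addition (fold any carry out of bit 15 back into bit 0):
  0xE6C5 + 0x7658 = 0x15D1D → wrap carry → 0x5D1E
  0x5D1E + 0x4059 = 0x09D77
  0x9D77 + 0x0A84 = 0x0A7FB
  0xA7FB + 0x2BBB = 0x0D3B6
  0xD3B6 + 0x7926 = 0x14CDC → wrap carry → 0x4CDD
  0x4CDD + 0x120B = 0x05EE8
One's-complement sum = 0x5EE8.
Checksum = ~0x5EE8 & 0xFFFF = 0xA117.

A117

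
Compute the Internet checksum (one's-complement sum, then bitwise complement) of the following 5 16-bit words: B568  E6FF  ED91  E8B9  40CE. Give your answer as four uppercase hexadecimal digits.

One's-complement addition (fold any carry out of bit 15 back into bit 0):
  0xB568 + 0xE6FF = 0x19C67 → wrap carry → 0x9C68
  0x9C68 + 0xED91 = 0x189F9 → wrap carry → 0x89FA
  0x89FA + 0xE8B9 = 0x172B3 → wrap carry → 0x72B4
  0x72B4 + 0x40CE = 0x0B382
One's-complement sum = 0xB382.
Checksum = ~0xB382 & 0xFFFF = 0x4C7D.

4C7D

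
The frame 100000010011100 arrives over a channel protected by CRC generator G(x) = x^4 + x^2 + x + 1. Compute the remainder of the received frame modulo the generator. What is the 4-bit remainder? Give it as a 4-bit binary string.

1011

Modulo-2 division of 100000010011100 by 10111:
  pos 0: 10000 XOR 10111 = 00111
  pos 2: 11100 XOR 10111 = 01011
  pos 3: 10111 XOR 10111 = 00000
  pos 10: 11100 XOR 10111 = 01011
Remainder = 1011 (nonzero — an error is detected).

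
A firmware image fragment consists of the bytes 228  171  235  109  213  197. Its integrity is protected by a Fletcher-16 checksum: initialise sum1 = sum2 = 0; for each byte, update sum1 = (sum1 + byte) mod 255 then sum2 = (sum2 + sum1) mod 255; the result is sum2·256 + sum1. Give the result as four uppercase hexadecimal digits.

2185

Running sums (mod 255):
  after byte 0 (228): sum1=228, sum2=228
  after byte 1 (171): sum1=144, sum2=117
  after byte 2 (235): sum1=124, sum2=241
  after byte 3 (109): sum1=233, sum2=219
  after byte 4 (213): sum1=191, sum2=155
  after byte 5 (197): sum1=133, sum2=33
Checksum = sum2·256 + sum1 = 33·256 + 133 = 8581 = 0x2185.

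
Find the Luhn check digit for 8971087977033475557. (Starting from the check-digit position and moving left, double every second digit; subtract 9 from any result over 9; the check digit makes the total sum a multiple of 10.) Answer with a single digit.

Partial digits right→left: 7 5 5 5 7 4 3 3 0 7 7 9 7 8 0 1 7 9 8
Double every second digit counting from the check-digit position (so the 1st, 3rd, 5th, ... of the partial from the right).
  doubled (with −9 where >9): 5 1 5 6 0 5 5 0 5 7 → sum 39
  kept as-is: 5 5 4 3 7 9 8 1 9 → sum 51
Total = 39 + 51 = 90.
Check digit = (10 − (90 mod 10)) mod 10 = 0.

0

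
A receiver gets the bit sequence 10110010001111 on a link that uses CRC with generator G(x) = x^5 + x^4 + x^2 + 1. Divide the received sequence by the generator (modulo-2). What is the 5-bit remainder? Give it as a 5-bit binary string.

00000

Modulo-2 division of 10110010001111 by 110101:
  pos 0: 101100 XOR 110101 = 011001
  pos 1: 110011 XOR 110101 = 000110
  pos 4: 110000 XOR 110101 = 000101
  pos 7: 101111 XOR 110101 = 011010
  pos 8: 110101 XOR 110101 = 000000
Remainder = 00000 (zero — the frame passes the CRC check).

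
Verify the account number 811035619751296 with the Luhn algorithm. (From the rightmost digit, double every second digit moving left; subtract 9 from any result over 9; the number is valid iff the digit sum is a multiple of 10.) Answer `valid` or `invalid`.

From the right, keep odd positions and double even positions (subtract 9 from any doubled value over 9):
  doubled (positions 2,4,...): 9 2 5 2 1 0 2 → sum 21
  kept (positions 1,3,...): 6 2 5 9 6 3 1 8 → sum 40
Total = 61.
61 mod 10 = 1, so the number is invalid.

invalid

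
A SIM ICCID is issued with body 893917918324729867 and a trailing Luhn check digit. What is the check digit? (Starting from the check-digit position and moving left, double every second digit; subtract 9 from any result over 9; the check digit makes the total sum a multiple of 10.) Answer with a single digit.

Partial digits right→left: 7 6 8 9 2 7 4 2 3 8 1 9 7 1 9 3 9 8
Double every second digit counting from the check-digit position (so the 1st, 3rd, 5th, ... of the partial from the right).
  doubled (with −9 where >9): 5 7 4 8 6 2 5 9 9 → sum 55
  kept as-is: 6 9 7 2 8 9 1 3 8 → sum 53
Total = 55 + 53 = 108.
Check digit = (10 − (108 mod 10)) mod 10 = 2.

2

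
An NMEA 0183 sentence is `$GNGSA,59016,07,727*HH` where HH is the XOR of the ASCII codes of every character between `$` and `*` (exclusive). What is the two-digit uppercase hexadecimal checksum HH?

7E

XOR the ASCII codes of the payload characters:
  'G' = 0x47 → acc = 0x47
  'N' = 0x4E → acc = 0x09
  'G' = 0x47 → acc = 0x4E
  'S' = 0x53 → acc = 0x1D
  'A' = 0x41 → acc = 0x5C
  ',' = 0x2C → acc = 0x70
  '5' = 0x35 → acc = 0x45
  '9' = 0x39 → acc = 0x7C
  '0' = 0x30 → acc = 0x4C
  '1' = 0x31 → acc = 0x7D
  '6' = 0x36 → acc = 0x4B
  ',' = 0x2C → acc = 0x67
  '0' = 0x30 → acc = 0x57
  '7' = 0x37 → acc = 0x60
  ',' = 0x2C → acc = 0x4C
  '7' = 0x37 → acc = 0x7B
  '2' = 0x32 → acc = 0x49
  '7' = 0x37 → acc = 0x7E
Checksum = 0x7E.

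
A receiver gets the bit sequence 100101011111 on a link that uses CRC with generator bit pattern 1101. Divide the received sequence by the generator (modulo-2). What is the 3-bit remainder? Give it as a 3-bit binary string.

110

Modulo-2 division of 100101011111 by 1101:
  pos 0: 1001 XOR 1101 = 0100
  pos 1: 1000 XOR 1101 = 0101
  pos 2: 1011 XOR 1101 = 0110
  pos 3: 1100 XOR 1101 = 0001
  pos 6: 1111 XOR 1101 = 0010
  pos 8: 1011 XOR 1101 = 0110
Remainder = 110 (nonzero — an error is detected).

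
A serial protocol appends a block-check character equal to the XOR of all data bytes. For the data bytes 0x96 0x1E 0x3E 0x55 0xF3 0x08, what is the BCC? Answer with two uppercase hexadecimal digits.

18

XOR the bytes together:
  start with 0x96
  0x96 ⊕ 0x1E = 0x88
  0x88 ⊕ 0x3E = 0xB6
  0xB6 ⊕ 0x55 = 0xE3
  0xE3 ⊕ 0xF3 = 0x10
  0x10 ⊕ 0x08 = 0x18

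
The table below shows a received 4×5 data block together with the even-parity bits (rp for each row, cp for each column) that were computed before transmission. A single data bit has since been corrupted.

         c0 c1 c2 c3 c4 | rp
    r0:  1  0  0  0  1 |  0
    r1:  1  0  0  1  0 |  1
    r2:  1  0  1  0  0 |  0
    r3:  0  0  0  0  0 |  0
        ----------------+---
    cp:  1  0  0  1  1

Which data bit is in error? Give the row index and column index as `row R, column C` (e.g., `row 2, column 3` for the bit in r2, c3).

row 1, column 2

Recompute each row's even parity and compare to rp:
  r0: data parity 0, sent rp 0 → ok
  r1: data parity 0, sent rp 1 → mismatch
  r2: data parity 0, sent rp 0 → ok
  r3: data parity 0, sent rp 0 → ok
Recompute each column's even parity and compare to cp:
  c0: data parity 1, sent cp 1 → ok
  c1: data parity 0, sent cp 0 → ok
  c2: data parity 1, sent cp 0 → mismatch
  c3: data parity 1, sent cp 1 → ok
  c4: data parity 1, sent cp 1 → ok
Exactly one row (r1) and one column (c2) fail → the flipped bit is at their intersection.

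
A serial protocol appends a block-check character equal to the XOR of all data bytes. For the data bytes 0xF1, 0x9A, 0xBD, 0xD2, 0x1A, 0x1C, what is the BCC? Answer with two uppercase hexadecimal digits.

02

XOR the bytes together:
  start with 0xF1
  0xF1 ⊕ 0x9A = 0x6B
  0x6B ⊕ 0xBD = 0xD6
  0xD6 ⊕ 0xD2 = 0x04
  0x04 ⊕ 0x1A = 0x1E
  0x1E ⊕ 0x1C = 0x02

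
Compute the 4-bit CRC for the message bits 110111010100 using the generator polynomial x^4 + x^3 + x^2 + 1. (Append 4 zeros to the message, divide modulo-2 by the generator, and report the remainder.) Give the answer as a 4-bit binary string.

1101

Append 4 zeros: 1101110101000000. Divide by 11101 (XOR where the leading bit is 1):
  pos 0: 11011 XOR 11101 = 00110
  pos 2: 11010 XOR 11101 = 00111
  pos 4: 11110 XOR 11101 = 00011
  pos 7: 11100 XOR 11101 = 00001
  pos 11: 10000 XOR 11101 = 01101
Remainder (last 4 bits) = 1101. This is the CRC / FCS.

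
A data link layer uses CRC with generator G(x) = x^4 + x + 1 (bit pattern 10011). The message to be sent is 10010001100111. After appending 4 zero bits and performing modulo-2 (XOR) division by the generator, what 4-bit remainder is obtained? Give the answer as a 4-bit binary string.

Append 4 zeros: 100100011001110000. Divide by 10011 (XOR where the leading bit is 1):
  pos 0: 10010 XOR 10011 = 00001
  pos 4: 10011 XOR 10011 = 00000
  pos 11: 11100 XOR 10011 = 01111
  pos 12: 11110 XOR 10011 = 01101
  pos 13: 11010 XOR 10011 = 01001
Remainder (last 4 bits) = 1001. This is the CRC / FCS.

1001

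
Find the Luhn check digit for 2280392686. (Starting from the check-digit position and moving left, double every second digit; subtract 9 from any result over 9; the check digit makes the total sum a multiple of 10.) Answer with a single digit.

8

Partial digits right→left: 6 8 6 2 9 3 0 8 2 2
Double every second digit counting from the check-digit position (so the 1st, 3rd, 5th, ... of the partial from the right).
  doubled (with −9 where >9): 3 3 9 0 4 → sum 19
  kept as-is: 8 2 3 8 2 → sum 23
Total = 19 + 23 = 42.
Check digit = (10 − (42 mod 10)) mod 10 = 8.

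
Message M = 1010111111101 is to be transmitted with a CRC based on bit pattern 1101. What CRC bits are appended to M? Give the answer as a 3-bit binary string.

001

Append 3 zeros: 1010111111101000. Divide by 1101 (XOR where the leading bit is 1):
  pos 0: 1010 XOR 1101 = 0111
  pos 1: 1111 XOR 1101 = 0010
  pos 3: 1011 XOR 1101 = 0110
  pos 4: 1101 XOR 1101 = 0000
  pos 8: 1110 XOR 1101 = 0011
  pos 10: 1110 XOR 1101 = 0011
  pos 12: 1100 XOR 1101 = 0001
Remainder (last 3 bits) = 001. This is the CRC / FCS.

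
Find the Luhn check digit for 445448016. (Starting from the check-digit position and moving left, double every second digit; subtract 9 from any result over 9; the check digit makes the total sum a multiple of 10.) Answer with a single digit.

Partial digits right→left: 6 1 0 8 4 4 5 4 4
Double every second digit counting from the check-digit position (so the 1st, 3rd, 5th, ... of the partial from the right).
  doubled (with −9 where >9): 3 0 8 1 8 → sum 20
  kept as-is: 1 8 4 4 → sum 17
Total = 20 + 17 = 37.
Check digit = (10 − (37 mod 10)) mod 10 = 3.

3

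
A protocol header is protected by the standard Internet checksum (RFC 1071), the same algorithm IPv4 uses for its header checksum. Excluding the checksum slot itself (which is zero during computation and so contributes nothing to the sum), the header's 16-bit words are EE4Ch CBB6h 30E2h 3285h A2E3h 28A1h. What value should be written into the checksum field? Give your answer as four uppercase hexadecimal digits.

One's-complement addition (fold any carry out of bit 15 back into bit 0):
  0xEE4C + 0xCBB6 = 0x1BA02 → wrap carry → 0xBA03
  0xBA03 + 0x30E2 = 0x0EAE5
  0xEAE5 + 0x3285 = 0x11D6A → wrap carry → 0x1D6B
  0x1D6B + 0xA2E3 = 0x0C04E
  0xC04E + 0x28A1 = 0x0E8EF
One's-complement sum = 0xE8EF.
Checksum = ~0xE8EF & 0xFFFF = 0x1710.

1710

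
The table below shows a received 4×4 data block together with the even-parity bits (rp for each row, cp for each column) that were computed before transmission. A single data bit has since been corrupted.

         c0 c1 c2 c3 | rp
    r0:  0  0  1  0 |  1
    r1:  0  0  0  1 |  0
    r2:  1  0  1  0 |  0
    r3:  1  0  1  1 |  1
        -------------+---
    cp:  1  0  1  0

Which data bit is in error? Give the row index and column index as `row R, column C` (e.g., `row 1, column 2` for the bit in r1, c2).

Recompute each row's even parity and compare to rp:
  r0: data parity 1, sent rp 1 → ok
  r1: data parity 1, sent rp 0 → mismatch
  r2: data parity 0, sent rp 0 → ok
  r3: data parity 1, sent rp 1 → ok
Recompute each column's even parity and compare to cp:
  c0: data parity 0, sent cp 1 → mismatch
  c1: data parity 0, sent cp 0 → ok
  c2: data parity 1, sent cp 1 → ok
  c3: data parity 0, sent cp 0 → ok
Exactly one row (r1) and one column (c0) fail → the flipped bit is at their intersection.

row 1, column 0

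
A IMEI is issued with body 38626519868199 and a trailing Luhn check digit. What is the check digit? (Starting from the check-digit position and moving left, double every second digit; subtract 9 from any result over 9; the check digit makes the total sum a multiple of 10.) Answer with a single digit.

4

Partial digits right→left: 9 9 1 8 6 8 9 1 5 6 2 6 8 3
Double every second digit counting from the check-digit position (so the 1st, 3rd, 5th, ... of the partial from the right).
  doubled (with −9 where >9): 9 2 3 9 1 4 7 → sum 35
  kept as-is: 9 8 8 1 6 6 3 → sum 41
Total = 35 + 41 = 76.
Check digit = (10 − (76 mod 10)) mod 10 = 4.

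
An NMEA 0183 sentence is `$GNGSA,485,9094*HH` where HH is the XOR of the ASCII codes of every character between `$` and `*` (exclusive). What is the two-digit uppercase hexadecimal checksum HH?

XOR the ASCII codes of the payload characters:
  'G' = 0x47 → acc = 0x47
  'N' = 0x4E → acc = 0x09
  'G' = 0x47 → acc = 0x4E
  'S' = 0x53 → acc = 0x1D
  'A' = 0x41 → acc = 0x5C
  ',' = 0x2C → acc = 0x70
  '4' = 0x34 → acc = 0x44
  '8' = 0x38 → acc = 0x7C
  '5' = 0x35 → acc = 0x49
  ',' = 0x2C → acc = 0x65
  '9' = 0x39 → acc = 0x5C
  '0' = 0x30 → acc = 0x6C
  '9' = 0x39 → acc = 0x55
  '4' = 0x34 → acc = 0x61
Checksum = 0x61.

61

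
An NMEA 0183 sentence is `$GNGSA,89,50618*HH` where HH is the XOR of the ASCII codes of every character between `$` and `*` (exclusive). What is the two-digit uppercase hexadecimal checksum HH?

67

XOR the ASCII codes of the payload characters:
  'G' = 0x47 → acc = 0x47
  'N' = 0x4E → acc = 0x09
  'G' = 0x47 → acc = 0x4E
  'S' = 0x53 → acc = 0x1D
  'A' = 0x41 → acc = 0x5C
  ',' = 0x2C → acc = 0x70
  '8' = 0x38 → acc = 0x48
  '9' = 0x39 → acc = 0x71
  ',' = 0x2C → acc = 0x5D
  '5' = 0x35 → acc = 0x68
  '0' = 0x30 → acc = 0x58
  '6' = 0x36 → acc = 0x6E
  '1' = 0x31 → acc = 0x5F
  '8' = 0x38 → acc = 0x67
Checksum = 0x67.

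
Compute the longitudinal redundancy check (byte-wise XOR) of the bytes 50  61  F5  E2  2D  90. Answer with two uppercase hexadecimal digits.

XOR the bytes together:
  start with 0x50
  0x50 ⊕ 0x61 = 0x31
  0x31 ⊕ 0xF5 = 0xC4
  0xC4 ⊕ 0xE2 = 0x26
  0x26 ⊕ 0x2D = 0x0B
  0x0B ⊕ 0x90 = 0x9B

9B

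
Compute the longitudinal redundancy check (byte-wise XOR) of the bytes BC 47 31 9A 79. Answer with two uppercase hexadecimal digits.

XOR the bytes together:
  start with 0xBC
  0xBC ⊕ 0x47 = 0xFB
  0xFB ⊕ 0x31 = 0xCA
  0xCA ⊕ 0x9A = 0x50
  0x50 ⊕ 0x79 = 0x29

29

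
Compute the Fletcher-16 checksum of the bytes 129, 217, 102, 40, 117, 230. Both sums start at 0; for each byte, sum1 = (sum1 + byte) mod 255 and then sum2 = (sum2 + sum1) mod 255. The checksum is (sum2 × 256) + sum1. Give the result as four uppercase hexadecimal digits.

2E46

Running sums (mod 255):
  after byte 0 (129): sum1=129, sum2=129
  after byte 1 (217): sum1=91, sum2=220
  after byte 2 (102): sum1=193, sum2=158
  after byte 3 (40): sum1=233, sum2=136
  after byte 4 (117): sum1=95, sum2=231
  after byte 5 (230): sum1=70, sum2=46
Checksum = sum2·256 + sum1 = 46·256 + 70 = 11846 = 0x2E46.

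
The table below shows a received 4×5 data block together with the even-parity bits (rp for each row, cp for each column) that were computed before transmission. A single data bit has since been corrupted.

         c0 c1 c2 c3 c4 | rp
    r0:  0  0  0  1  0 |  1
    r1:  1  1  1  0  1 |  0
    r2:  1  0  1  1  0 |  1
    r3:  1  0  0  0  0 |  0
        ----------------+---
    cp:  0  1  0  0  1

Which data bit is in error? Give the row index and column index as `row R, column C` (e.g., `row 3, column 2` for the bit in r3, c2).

row 3, column 0

Recompute each row's even parity and compare to rp:
  r0: data parity 1, sent rp 1 → ok
  r1: data parity 0, sent rp 0 → ok
  r2: data parity 1, sent rp 1 → ok
  r3: data parity 1, sent rp 0 → mismatch
Recompute each column's even parity and compare to cp:
  c0: data parity 1, sent cp 0 → mismatch
  c1: data parity 1, sent cp 1 → ok
  c2: data parity 0, sent cp 0 → ok
  c3: data parity 0, sent cp 0 → ok
  c4: data parity 1, sent cp 1 → ok
Exactly one row (r3) and one column (c0) fail → the flipped bit is at their intersection.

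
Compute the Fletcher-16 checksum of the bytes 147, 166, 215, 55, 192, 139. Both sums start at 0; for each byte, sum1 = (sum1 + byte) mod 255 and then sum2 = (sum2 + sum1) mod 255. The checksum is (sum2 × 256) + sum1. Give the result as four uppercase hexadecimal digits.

Running sums (mod 255):
  after byte 0 (147): sum1=147, sum2=147
  after byte 1 (166): sum1=58, sum2=205
  after byte 2 (215): sum1=18, sum2=223
  after byte 3 (55): sum1=73, sum2=41
  after byte 4 (192): sum1=10, sum2=51
  after byte 5 (139): sum1=149, sum2=200
Checksum = sum2·256 + sum1 = 200·256 + 149 = 51349 = 0xC895.

C895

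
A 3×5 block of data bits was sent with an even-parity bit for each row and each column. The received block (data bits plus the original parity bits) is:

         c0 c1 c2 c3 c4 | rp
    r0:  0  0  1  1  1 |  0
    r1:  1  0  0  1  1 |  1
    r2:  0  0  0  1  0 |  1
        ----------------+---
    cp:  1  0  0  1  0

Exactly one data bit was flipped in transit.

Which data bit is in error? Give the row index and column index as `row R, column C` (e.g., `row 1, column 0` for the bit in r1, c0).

row 0, column 2

Recompute each row's even parity and compare to rp:
  r0: data parity 1, sent rp 0 → mismatch
  r1: data parity 1, sent rp 1 → ok
  r2: data parity 1, sent rp 1 → ok
Recompute each column's even parity and compare to cp:
  c0: data parity 1, sent cp 1 → ok
  c1: data parity 0, sent cp 0 → ok
  c2: data parity 1, sent cp 0 → mismatch
  c3: data parity 1, sent cp 1 → ok
  c4: data parity 0, sent cp 0 → ok
Exactly one row (r0) and one column (c2) fail → the flipped bit is at their intersection.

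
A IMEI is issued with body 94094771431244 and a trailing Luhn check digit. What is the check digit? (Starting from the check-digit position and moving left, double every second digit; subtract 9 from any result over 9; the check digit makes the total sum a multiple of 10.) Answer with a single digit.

Partial digits right→left: 4 4 2 1 3 4 1 7 7 4 9 0 4 9
Double every second digit counting from the check-digit position (so the 1st, 3rd, 5th, ... of the partial from the right).
  doubled (with −9 where >9): 8 4 6 2 5 9 8 → sum 42
  kept as-is: 4 1 4 7 4 0 9 → sum 29
Total = 42 + 29 = 71.
Check digit = (10 − (71 mod 10)) mod 10 = 9.

9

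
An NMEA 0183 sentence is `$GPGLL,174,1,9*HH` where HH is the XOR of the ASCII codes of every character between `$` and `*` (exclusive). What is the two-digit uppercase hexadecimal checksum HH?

XOR the ASCII codes of the payload characters:
  'G' = 0x47 → acc = 0x47
  'P' = 0x50 → acc = 0x17
  'G' = 0x47 → acc = 0x50
  'L' = 0x4C → acc = 0x1C
  'L' = 0x4C → acc = 0x50
  ',' = 0x2C → acc = 0x7C
  '1' = 0x31 → acc = 0x4D
  '7' = 0x37 → acc = 0x7A
  '4' = 0x34 → acc = 0x4E
  ',' = 0x2C → acc = 0x62
  '1' = 0x31 → acc = 0x53
  ',' = 0x2C → acc = 0x7F
  '9' = 0x39 → acc = 0x46
Checksum = 0x46.

46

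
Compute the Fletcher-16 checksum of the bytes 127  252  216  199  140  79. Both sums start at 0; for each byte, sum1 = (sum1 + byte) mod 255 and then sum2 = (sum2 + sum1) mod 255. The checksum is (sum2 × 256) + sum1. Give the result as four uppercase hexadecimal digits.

11F8

Running sums (mod 255):
  after byte 0 (127): sum1=127, sum2=127
  after byte 1 (252): sum1=124, sum2=251
  after byte 2 (216): sum1=85, sum2=81
  after byte 3 (199): sum1=29, sum2=110
  after byte 4 (140): sum1=169, sum2=24
  after byte 5 (79): sum1=248, sum2=17
Checksum = sum2·256 + sum1 = 17·256 + 248 = 4600 = 0x11F8.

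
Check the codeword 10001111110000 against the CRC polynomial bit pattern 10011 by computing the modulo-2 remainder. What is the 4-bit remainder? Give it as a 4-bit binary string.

0000

Modulo-2 division of 10001111110000 by 10011:
  pos 0: 10001 XOR 10011 = 00010
  pos 3: 10111 XOR 10011 = 00100
  pos 5: 10011 XOR 10011 = 00000
Remainder = 0000 (zero — the frame passes the CRC check).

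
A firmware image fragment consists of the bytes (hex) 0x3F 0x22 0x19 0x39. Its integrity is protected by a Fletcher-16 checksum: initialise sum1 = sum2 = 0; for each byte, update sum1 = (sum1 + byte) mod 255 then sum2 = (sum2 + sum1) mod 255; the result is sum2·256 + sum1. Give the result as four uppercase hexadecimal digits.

CEB3

Running sums (mod 255):
  after byte 0 (0x3F): sum1=63, sum2=63
  after byte 1 (0x22): sum1=97, sum2=160
  after byte 2 (0x19): sum1=122, sum2=27
  after byte 3 (0x39): sum1=179, sum2=206
Checksum = sum2·256 + sum1 = 206·256 + 179 = 52915 = 0xCEB3.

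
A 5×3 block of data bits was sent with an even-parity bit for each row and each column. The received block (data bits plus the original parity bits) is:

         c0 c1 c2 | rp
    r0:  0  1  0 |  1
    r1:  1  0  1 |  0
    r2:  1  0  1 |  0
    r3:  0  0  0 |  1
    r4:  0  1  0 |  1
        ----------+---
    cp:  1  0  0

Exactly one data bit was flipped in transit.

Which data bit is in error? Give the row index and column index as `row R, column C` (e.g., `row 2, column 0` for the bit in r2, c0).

row 3, column 0

Recompute each row's even parity and compare to rp:
  r0: data parity 1, sent rp 1 → ok
  r1: data parity 0, sent rp 0 → ok
  r2: data parity 0, sent rp 0 → ok
  r3: data parity 0, sent rp 1 → mismatch
  r4: data parity 1, sent rp 1 → ok
Recompute each column's even parity and compare to cp:
  c0: data parity 0, sent cp 1 → mismatch
  c1: data parity 0, sent cp 0 → ok
  c2: data parity 0, sent cp 0 → ok
Exactly one row (r3) and one column (c0) fail → the flipped bit is at their intersection.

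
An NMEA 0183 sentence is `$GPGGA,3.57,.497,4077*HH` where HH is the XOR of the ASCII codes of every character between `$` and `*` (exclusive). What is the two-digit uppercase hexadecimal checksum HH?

XOR the ASCII codes of the payload characters:
  'G' = 0x47 → acc = 0x47
  'P' = 0x50 → acc = 0x17
  'G' = 0x47 → acc = 0x50
  'G' = 0x47 → acc = 0x17
  'A' = 0x41 → acc = 0x56
  ',' = 0x2C → acc = 0x7A
  '3' = 0x33 → acc = 0x49
  '.' = 0x2E → acc = 0x67
  '5' = 0x35 → acc = 0x52
  '7' = 0x37 → acc = 0x65
  ',' = 0x2C → acc = 0x49
  '.' = 0x2E → acc = 0x67
  '4' = 0x34 → acc = 0x53
  '9' = 0x39 → acc = 0x6A
  '7' = 0x37 → acc = 0x5D
  ',' = 0x2C → acc = 0x71
  '4' = 0x34 → acc = 0x45
  '0' = 0x30 → acc = 0x75
  '7' = 0x37 → acc = 0x42
  '7' = 0x37 → acc = 0x75
Checksum = 0x75.

75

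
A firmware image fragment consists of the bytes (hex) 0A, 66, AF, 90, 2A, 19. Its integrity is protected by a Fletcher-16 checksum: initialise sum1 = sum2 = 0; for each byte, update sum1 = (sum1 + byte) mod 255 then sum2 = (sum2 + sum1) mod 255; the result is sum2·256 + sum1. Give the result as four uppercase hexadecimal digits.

1AF3

Running sums (mod 255):
  after byte 0 (0A): sum1=10, sum2=10
  after byte 1 (66): sum1=112, sum2=122
  after byte 2 (AF): sum1=32, sum2=154
  after byte 3 (90): sum1=176, sum2=75
  after byte 4 (2A): sum1=218, sum2=38
  after byte 5 (19): sum1=243, sum2=26
Checksum = sum2·256 + sum1 = 26·256 + 243 = 6899 = 0x1AF3.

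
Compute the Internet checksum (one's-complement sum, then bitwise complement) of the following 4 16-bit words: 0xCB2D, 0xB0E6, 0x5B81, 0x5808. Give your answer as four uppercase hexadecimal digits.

D061

One's-complement addition (fold any carry out of bit 15 back into bit 0):
  0xCB2D + 0xB0E6 = 0x17C13 → wrap carry → 0x7C14
  0x7C14 + 0x5B81 = 0x0D795
  0xD795 + 0x5808 = 0x12F9D → wrap carry → 0x2F9E
One's-complement sum = 0x2F9E.
Checksum = ~0x2F9E & 0xFFFF = 0xD061.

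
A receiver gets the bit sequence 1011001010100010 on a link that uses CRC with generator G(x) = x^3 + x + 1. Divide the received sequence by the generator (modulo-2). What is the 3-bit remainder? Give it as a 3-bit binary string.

Modulo-2 division of 1011001010100010 by 1011:
  pos 0: 1011 XOR 1011 = 0000
  pos 6: 1010 XOR 1011 = 0001
  pos 9: 1100 XOR 1011 = 0111
  pos 10: 1110 XOR 1011 = 0101
  pos 11: 1011 XOR 1011 = 0000
Remainder = 000 (zero — the frame passes the CRC check).

000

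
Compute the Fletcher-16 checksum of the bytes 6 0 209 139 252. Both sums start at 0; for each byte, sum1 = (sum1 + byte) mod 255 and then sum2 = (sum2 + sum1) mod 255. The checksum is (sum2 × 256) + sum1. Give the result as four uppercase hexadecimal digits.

Running sums (mod 255):
  after byte 0 (6): sum1=6, sum2=6
  after byte 1 (0): sum1=6, sum2=12
  after byte 2 (209): sum1=215, sum2=227
  after byte 3 (139): sum1=99, sum2=71
  after byte 4 (252): sum1=96, sum2=167
Checksum = sum2·256 + sum1 = 167·256 + 96 = 42848 = 0xA760.

A760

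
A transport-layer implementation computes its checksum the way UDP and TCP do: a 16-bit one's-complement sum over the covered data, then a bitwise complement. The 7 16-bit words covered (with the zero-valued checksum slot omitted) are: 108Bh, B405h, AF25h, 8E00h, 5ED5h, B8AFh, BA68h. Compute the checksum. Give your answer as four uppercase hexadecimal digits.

One's-complement addition (fold any carry out of bit 15 back into bit 0):
  0x108B + 0xB405 = 0x0C490
  0xC490 + 0xAF25 = 0x173B5 → wrap carry → 0x73B6
  0x73B6 + 0x8E00 = 0x101B6 → wrap carry → 0x01B7
  0x01B7 + 0x5ED5 = 0x0608C
  0x608C + 0xB8AF = 0x1193B → wrap carry → 0x193C
  0x193C + 0xBA68 = 0x0D3A4
One's-complement sum = 0xD3A4.
Checksum = ~0xD3A4 & 0xFFFF = 0x2C5B.

2C5B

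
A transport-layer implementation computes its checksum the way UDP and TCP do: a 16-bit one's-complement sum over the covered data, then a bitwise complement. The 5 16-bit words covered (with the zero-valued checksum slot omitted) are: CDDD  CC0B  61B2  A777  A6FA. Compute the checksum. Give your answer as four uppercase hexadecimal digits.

One's-complement addition (fold any carry out of bit 15 back into bit 0):
  0xCDDD + 0xCC0B = 0x199E8 → wrap carry → 0x99E9
  0x99E9 + 0x61B2 = 0x0FB9B
  0xFB9B + 0xA777 = 0x1A312 → wrap carry → 0xA313
  0xA313 + 0xA6FA = 0x14A0D → wrap carry → 0x4A0E
One's-complement sum = 0x4A0E.
Checksum = ~0x4A0E & 0xFFFF = 0xB5F1.

B5F1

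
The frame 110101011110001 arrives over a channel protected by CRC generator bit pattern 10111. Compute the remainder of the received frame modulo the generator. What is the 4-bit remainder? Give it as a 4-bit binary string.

1011

Modulo-2 division of 110101011110001 by 10111:
  pos 0: 11010 XOR 10111 = 01101
  pos 1: 11011 XOR 10111 = 01100
  pos 2: 11000 XOR 10111 = 01111
  pos 3: 11111 XOR 10111 = 01000
  pos 4: 10001 XOR 10111 = 00110
  pos 6: 11011 XOR 10111 = 01100
  pos 7: 11000 XOR 10111 = 01111
  pos 8: 11110 XOR 10111 = 01001
  pos 9: 10010 XOR 10111 = 00101
Remainder = 1011 (nonzero — an error is detected).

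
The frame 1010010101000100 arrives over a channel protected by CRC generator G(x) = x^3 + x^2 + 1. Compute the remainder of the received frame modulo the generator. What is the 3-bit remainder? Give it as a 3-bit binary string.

001

Modulo-2 division of 1010010101000100 by 1101:
  pos 0: 1010 XOR 1101 = 0111
  pos 1: 1110 XOR 1101 = 0011
  pos 3: 1110 XOR 1101 = 0011
  pos 5: 1110 XOR 1101 = 0011
  pos 7: 1110 XOR 1101 = 0011
  pos 9: 1100 XOR 1101 = 0001
  pos 12: 1100 XOR 1101 = 0001
Remainder = 001 (nonzero — an error is detected).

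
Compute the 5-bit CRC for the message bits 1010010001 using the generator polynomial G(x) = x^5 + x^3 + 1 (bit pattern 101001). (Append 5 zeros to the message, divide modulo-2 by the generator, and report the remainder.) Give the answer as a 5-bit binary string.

01001

Append 5 zeros: 101001000100000. Divide by 101001 (XOR where the leading bit is 1):
  pos 0: 101001 XOR 101001 = 000000
  pos 9: 100000 XOR 101001 = 001001
Remainder (last 5 bits) = 01001. This is the CRC / FCS.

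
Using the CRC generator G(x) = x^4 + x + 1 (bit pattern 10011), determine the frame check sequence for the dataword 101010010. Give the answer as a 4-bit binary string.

Append 4 zeros: 1010100100000. Divide by 10011 (XOR where the leading bit is 1):
  pos 0: 10101 XOR 10011 = 00110
  pos 2: 11000 XOR 10011 = 01011
  pos 3: 10111 XOR 10011 = 00100
  pos 5: 10000 XOR 10011 = 00011
  pos 8: 11000 XOR 10011 = 01011
Remainder (last 4 bits) = 1011. This is the CRC / FCS.

1011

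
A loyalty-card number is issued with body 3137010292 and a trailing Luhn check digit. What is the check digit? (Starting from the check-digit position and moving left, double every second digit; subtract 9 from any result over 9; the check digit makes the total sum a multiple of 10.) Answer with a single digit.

Partial digits right→left: 2 9 2 0 1 0 7 3 1 3
Double every second digit counting from the check-digit position (so the 1st, 3rd, 5th, ... of the partial from the right).
  doubled (with −9 where >9): 4 4 2 5 2 → sum 17
  kept as-is: 9 0 0 3 3 → sum 15
Total = 17 + 15 = 32.
Check digit = (10 − (32 mod 10)) mod 10 = 8.

8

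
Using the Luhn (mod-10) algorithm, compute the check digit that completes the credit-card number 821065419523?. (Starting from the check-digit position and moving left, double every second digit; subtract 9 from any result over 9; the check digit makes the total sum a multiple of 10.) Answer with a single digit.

Partial digits right→left: 3 2 5 9 1 4 5 6 0 1 2 8
Double every second digit counting from the check-digit position (so the 1st, 3rd, 5th, ... of the partial from the right).
  doubled (with −9 where >9): 6 1 2 1 0 4 → sum 14
  kept as-is: 2 9 4 6 1 8 → sum 30
Total = 14 + 30 = 44.
Check digit = (10 − (44 mod 10)) mod 10 = 6.

6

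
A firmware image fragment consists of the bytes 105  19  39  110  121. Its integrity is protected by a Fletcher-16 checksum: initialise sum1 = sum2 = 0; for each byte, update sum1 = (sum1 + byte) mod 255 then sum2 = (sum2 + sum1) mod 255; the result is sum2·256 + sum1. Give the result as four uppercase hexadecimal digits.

Running sums (mod 255):
  after byte 0 (105): sum1=105, sum2=105
  after byte 1 (19): sum1=124, sum2=229
  after byte 2 (39): sum1=163, sum2=137
  after byte 3 (110): sum1=18, sum2=155
  after byte 4 (121): sum1=139, sum2=39
Checksum = sum2·256 + sum1 = 39·256 + 139 = 10123 = 0x278B.

278B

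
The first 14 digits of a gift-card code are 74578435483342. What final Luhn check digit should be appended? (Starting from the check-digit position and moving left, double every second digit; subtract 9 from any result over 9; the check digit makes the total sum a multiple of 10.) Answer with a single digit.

7

Partial digits right→left: 2 4 3 3 8 4 5 3 4 8 7 5 4 7
Double every second digit counting from the check-digit position (so the 1st, 3rd, 5th, ... of the partial from the right).
  doubled (with −9 where >9): 4 6 7 1 8 5 8 → sum 39
  kept as-is: 4 3 4 3 8 5 7 → sum 34
Total = 39 + 34 = 73.
Check digit = (10 − (73 mod 10)) mod 10 = 7.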